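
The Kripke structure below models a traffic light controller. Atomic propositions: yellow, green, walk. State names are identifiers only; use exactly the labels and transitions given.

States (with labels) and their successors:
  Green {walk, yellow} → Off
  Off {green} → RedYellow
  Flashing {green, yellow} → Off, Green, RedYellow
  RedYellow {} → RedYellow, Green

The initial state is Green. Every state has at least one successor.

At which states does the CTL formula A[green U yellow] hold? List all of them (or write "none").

{Green, Flashing}

States satisfying green: {Off, Flashing}.
States satisfying yellow: {Green, Flashing}.
States satisfying A[green U yellow]: {Green, Flashing}.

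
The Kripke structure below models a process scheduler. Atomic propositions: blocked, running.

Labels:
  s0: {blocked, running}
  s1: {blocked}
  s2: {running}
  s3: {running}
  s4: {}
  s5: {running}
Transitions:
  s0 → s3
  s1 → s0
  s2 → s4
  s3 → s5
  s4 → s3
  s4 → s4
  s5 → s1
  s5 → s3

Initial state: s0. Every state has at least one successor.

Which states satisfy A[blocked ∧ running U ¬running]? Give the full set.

{s1, s4}

States satisfying blocked ∧ running: {s0}.
States satisfying ¬running: {s1, s4}.
States satisfying A[blocked ∧ running U ¬running]: {s1, s4}.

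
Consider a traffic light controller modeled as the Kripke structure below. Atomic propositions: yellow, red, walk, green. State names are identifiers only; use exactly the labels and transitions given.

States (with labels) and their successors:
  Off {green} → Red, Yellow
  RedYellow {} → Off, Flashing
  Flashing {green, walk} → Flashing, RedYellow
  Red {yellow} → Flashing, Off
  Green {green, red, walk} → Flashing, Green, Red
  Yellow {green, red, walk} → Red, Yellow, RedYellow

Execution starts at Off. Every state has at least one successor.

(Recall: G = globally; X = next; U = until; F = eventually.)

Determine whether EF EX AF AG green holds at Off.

States satisfying EX AF AG green: ∅.
States satisfying EF EX AF AG green: ∅.
No suitable path/successor from Off witnesses the formula.
Off ∉ Sat(EF EX AF AG green).

Does not hold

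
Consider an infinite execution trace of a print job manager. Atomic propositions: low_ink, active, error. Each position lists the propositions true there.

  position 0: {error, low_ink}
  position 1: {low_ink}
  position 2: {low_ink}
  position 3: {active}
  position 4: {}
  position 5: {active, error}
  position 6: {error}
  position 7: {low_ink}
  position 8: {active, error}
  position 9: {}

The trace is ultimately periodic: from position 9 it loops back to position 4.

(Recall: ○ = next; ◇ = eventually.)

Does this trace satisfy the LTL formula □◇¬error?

Yes

◇¬error holds at every position 0..9, and those are all positions ever visited, so □◇¬error holds.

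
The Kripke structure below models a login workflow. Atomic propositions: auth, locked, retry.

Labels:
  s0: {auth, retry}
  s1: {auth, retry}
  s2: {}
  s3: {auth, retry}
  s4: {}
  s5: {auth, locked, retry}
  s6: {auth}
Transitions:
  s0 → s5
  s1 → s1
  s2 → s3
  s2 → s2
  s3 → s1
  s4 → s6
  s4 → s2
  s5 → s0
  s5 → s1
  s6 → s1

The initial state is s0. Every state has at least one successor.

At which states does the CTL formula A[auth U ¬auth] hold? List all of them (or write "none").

{s2, s4}

States satisfying auth: {s0, s1, s3, s5, s6}.
States satisfying ¬auth: {s2, s4}.
States satisfying A[auth U ¬auth]: {s2, s4}.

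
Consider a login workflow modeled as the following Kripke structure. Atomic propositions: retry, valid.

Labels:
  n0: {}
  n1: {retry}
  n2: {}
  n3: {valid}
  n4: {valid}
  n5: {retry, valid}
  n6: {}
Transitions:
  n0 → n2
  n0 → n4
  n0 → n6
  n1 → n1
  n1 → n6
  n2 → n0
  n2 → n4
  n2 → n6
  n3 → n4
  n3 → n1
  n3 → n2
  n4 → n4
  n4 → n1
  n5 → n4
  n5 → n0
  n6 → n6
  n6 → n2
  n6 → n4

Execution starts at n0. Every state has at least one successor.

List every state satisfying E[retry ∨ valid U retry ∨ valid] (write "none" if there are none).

States satisfying retry ∨ valid: {n1, n3, n4, n5}.
States satisfying E[retry ∨ valid U retry ∨ valid]: {n1, n3, n4, n5}.

{n1, n3, n4, n5}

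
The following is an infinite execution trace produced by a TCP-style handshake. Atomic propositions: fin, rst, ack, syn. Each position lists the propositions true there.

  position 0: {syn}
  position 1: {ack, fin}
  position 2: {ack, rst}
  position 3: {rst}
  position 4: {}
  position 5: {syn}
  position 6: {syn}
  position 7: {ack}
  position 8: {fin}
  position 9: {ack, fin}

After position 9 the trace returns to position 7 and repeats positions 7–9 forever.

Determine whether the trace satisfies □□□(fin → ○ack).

Holds

□□(fin → ○ack) holds at every position 0..9, and those are all positions ever visited, so □□□(fin → ○ack) holds.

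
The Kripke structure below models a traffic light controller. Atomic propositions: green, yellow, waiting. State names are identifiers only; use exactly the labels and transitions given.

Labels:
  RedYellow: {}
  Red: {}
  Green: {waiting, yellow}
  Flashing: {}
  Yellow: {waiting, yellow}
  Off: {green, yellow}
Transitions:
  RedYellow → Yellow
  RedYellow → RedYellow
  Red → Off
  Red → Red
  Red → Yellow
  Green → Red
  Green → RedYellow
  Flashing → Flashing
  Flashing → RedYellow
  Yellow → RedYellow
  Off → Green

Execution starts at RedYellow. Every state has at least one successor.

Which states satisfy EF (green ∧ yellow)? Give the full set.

States satisfying green ∧ yellow: {Off}.
States satisfying EF (green ∧ yellow): {Red, Green, Off}.

{Red, Green, Off}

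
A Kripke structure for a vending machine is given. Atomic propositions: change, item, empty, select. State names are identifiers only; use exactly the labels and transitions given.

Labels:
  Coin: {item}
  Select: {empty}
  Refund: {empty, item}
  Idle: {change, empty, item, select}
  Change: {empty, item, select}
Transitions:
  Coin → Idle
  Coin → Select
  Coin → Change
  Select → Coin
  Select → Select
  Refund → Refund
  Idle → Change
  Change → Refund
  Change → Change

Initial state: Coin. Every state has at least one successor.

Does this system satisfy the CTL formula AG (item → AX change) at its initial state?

Does not hold

States satisfying item → AX change: {Select}.
States satisfying AG (item → AX change): ∅.
Change is reachable from Coin and violates item → AX change, so AG fails at Coin.
Coin ∉ Sat(AG (item → AX change)).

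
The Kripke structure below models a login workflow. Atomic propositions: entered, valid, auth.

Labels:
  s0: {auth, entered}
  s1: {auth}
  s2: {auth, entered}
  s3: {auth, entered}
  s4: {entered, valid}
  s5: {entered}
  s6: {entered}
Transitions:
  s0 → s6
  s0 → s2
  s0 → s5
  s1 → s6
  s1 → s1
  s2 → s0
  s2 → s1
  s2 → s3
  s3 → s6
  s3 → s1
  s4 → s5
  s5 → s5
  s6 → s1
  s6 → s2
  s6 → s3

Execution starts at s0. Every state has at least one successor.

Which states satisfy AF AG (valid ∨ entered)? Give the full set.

{s4, s5}

States satisfying AG (valid ∨ entered): {s4, s5}.
States satisfying AF AG (valid ∨ entered): {s4, s5}.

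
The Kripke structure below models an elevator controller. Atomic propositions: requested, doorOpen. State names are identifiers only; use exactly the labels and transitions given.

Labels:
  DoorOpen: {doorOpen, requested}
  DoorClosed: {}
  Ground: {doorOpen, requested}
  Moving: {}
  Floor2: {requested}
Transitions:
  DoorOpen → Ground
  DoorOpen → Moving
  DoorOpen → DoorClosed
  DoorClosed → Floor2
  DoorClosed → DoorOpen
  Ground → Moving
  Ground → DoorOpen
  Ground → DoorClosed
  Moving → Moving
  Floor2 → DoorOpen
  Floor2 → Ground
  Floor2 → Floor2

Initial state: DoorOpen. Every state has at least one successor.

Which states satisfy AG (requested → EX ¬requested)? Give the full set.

{Moving}

States satisfying requested → EX ¬requested: {DoorOpen, DoorClosed, Ground, Moving}.
States satisfying AG (requested → EX ¬requested): {Moving}.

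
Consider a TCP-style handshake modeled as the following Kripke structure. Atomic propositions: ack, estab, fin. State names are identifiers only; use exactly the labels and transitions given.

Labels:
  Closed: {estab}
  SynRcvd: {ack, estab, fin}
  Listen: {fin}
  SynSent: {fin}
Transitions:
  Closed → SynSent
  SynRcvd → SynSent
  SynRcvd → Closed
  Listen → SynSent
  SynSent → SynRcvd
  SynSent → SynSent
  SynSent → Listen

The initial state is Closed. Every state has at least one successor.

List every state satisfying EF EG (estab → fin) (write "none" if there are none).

{Closed, SynRcvd, Listen, SynSent}

States satisfying EG (estab → fin): {SynRcvd, Listen, SynSent}.
States satisfying EF EG (estab → fin): {Closed, SynRcvd, Listen, SynSent}.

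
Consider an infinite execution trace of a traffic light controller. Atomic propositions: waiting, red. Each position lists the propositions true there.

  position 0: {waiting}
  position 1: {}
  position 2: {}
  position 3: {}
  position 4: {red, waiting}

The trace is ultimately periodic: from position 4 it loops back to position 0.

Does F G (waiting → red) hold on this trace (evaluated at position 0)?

Violated

G (waiting → red) is false at every position 0..4, so it never becomes true and F G (waiting → red) fails.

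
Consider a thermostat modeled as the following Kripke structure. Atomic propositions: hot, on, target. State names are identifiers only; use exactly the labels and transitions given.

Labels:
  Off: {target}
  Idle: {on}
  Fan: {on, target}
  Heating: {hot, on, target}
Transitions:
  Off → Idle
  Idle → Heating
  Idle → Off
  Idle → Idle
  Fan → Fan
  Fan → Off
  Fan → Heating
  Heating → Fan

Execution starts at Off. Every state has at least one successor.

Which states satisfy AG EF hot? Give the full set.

States satisfying EF hot: {Off, Idle, Fan, Heating}.
States satisfying AG EF hot: {Off, Idle, Fan, Heating}.

{Off, Idle, Fan, Heating}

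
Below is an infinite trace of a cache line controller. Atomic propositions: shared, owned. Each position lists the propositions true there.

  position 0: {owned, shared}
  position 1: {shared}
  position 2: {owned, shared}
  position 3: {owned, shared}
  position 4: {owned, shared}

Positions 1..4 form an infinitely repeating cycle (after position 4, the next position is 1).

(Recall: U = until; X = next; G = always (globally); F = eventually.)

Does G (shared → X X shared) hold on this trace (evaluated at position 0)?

Yes

shared → X X shared holds at every position 0..4, and those are all positions ever visited, so G (shared → X X shared) holds.
Positions where shared holds: 0, 1, 2, 3, 4.
Check X X shared at each: 0→ok, 1→ok, 2→ok, 3→ok, 4→ok.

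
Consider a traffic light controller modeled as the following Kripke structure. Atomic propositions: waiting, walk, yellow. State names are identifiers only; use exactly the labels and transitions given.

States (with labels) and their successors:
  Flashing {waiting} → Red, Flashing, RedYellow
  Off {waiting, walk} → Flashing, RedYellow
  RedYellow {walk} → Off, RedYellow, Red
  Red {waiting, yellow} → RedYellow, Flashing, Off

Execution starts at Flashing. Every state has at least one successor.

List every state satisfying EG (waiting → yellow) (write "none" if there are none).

{RedYellow, Red}

States satisfying waiting → yellow: {RedYellow, Red}.
States satisfying EG (waiting → yellow): {RedYellow, Red}.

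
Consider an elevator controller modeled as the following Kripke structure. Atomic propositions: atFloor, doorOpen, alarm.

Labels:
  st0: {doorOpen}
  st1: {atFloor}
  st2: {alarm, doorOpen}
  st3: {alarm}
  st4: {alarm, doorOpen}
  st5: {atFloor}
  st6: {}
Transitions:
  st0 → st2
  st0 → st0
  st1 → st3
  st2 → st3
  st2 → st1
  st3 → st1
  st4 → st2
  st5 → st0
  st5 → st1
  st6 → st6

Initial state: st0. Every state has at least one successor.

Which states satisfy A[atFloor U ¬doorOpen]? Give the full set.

States satisfying atFloor: {st1, st5}.
States satisfying ¬doorOpen: {st1, st3, st5, st6}.
States satisfying A[atFloor U ¬doorOpen]: {st1, st3, st5, st6}.

{st1, st3, st5, st6}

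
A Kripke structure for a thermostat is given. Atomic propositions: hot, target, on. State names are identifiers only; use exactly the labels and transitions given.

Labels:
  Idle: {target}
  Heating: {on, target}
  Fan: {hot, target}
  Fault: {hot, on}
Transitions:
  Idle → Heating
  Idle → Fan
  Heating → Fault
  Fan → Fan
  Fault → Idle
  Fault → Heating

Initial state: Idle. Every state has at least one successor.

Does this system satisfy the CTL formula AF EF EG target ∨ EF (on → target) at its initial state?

Satisfied

States satisfying EF EG target: {Idle, Heating, Fan, Fault}.
States satisfying AF EF EG target: {Idle, Heating, Fan, Fault}.
States satisfying on → target: {Idle, Heating, Fan}.
States satisfying EF (on → target): {Idle, Heating, Fan, Fault}.
States satisfying AF EF EG target ∨ EF (on → target): {Idle, Heating, Fan, Fault}.
Idle ∈ Sat(AF EF EG target ∨ EF (on → target)).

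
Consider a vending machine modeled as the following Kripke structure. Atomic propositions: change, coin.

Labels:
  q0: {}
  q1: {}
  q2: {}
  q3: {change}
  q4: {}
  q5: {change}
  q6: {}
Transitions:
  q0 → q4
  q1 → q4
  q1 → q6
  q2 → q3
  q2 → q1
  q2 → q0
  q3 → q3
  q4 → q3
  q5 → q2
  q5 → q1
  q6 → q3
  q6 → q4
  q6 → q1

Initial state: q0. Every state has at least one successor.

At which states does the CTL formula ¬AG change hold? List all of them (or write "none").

States satisfying change: {q3, q5}.
States satisfying AG change: {q3}.
States satisfying ¬AG change: {q0, q1, q2, q4, q5, q6}.

{q0, q1, q2, q4, q5, q6}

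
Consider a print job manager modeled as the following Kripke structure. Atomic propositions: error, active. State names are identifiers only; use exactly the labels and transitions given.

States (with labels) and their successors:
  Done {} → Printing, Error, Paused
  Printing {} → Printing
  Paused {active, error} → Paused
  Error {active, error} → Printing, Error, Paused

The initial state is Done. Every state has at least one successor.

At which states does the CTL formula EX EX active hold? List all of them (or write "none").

States satisfying EX active: {Done, Paused, Error}.
States satisfying EX EX active: {Done, Paused, Error}.

{Done, Paused, Error}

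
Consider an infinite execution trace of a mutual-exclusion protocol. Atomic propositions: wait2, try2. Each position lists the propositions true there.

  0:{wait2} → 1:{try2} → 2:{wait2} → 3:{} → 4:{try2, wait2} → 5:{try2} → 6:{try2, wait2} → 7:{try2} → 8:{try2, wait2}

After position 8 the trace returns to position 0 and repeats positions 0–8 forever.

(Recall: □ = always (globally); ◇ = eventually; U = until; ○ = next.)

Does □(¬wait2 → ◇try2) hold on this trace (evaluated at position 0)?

¬wait2 → ◇try2 holds at every position 0..8, and those are all positions ever visited, so □(¬wait2 → ◇try2) holds.
Positions where ¬wait2 holds: 1, 3, 5, 7.
Check ◇try2 at each: 1→ok, 3→ok, 5→ok, 7→ok.

Satisfied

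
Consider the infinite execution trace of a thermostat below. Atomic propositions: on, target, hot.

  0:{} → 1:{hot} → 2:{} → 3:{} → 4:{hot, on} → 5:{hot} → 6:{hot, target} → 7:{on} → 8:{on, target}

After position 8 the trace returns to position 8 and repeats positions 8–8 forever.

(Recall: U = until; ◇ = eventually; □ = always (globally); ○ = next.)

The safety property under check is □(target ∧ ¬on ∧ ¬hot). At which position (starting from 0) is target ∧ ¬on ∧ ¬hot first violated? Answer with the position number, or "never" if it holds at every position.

At position 0 the labels are {}, so target ∧ ¬on ∧ ¬hot is false there. This is the first violation.

0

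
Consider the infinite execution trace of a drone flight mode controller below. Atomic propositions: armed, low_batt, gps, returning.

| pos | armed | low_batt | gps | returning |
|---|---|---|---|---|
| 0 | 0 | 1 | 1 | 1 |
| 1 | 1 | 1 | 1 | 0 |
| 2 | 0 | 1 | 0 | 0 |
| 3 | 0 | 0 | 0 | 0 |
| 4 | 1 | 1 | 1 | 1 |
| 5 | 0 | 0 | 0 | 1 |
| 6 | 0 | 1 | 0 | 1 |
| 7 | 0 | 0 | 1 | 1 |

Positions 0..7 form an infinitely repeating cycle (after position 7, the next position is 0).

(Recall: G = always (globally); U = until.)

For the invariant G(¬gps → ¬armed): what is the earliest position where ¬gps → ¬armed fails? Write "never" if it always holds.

never

¬gps → ¬armed holds at every position 0..7, and those are all the positions the trace ever visits, so the invariant G(¬gps → ¬armed) is never violated.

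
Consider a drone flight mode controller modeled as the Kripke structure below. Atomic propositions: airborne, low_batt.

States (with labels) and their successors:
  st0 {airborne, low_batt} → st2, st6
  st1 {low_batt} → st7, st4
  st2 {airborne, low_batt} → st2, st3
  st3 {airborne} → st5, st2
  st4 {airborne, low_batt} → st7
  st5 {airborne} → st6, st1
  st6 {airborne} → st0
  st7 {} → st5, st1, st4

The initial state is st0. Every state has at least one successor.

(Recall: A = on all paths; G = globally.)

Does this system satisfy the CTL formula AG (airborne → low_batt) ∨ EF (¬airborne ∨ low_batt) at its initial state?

States satisfying airborne → low_batt: {st0, st1, st2, st4, st7}.
States satisfying AG (airborne → low_batt): ∅.
States satisfying ¬airborne ∨ low_batt: {st0, st1, st2, st4, st7}.
States satisfying EF (¬airborne ∨ low_batt): {st0, st1, st2, st3, st4, st5, st6, st7}.
States satisfying AG (airborne → low_batt) ∨ EF (¬airborne ∨ low_batt): {st0, st1, st2, st3, st4, st5, st6, st7}.
st0 ∈ Sat(AG (airborne → low_batt) ∨ EF (¬airborne ∨ low_batt)).

Yes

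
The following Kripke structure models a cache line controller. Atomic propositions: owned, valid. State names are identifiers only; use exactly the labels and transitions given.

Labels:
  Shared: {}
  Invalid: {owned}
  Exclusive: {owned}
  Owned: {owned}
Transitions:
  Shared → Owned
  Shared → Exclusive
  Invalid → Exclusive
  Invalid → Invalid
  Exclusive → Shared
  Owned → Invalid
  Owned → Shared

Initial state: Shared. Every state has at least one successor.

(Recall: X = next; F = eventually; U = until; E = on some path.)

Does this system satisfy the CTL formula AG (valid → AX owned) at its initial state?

Yes

States satisfying valid → AX owned: {Shared, Invalid, Exclusive, Owned}.
States satisfying AG (valid → AX owned): {Shared, Invalid, Exclusive, Owned}.
Every state reachable from Shared satisfies valid → AX owned.
Shared ∈ Sat(AG (valid → AX owned)).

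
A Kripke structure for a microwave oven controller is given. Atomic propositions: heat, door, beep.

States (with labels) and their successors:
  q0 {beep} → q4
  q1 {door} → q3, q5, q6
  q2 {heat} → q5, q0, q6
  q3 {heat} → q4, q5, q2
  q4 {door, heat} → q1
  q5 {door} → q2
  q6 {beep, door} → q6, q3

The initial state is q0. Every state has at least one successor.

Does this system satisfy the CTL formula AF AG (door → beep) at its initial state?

No

States satisfying AG (door → beep): ∅.
States satisfying AF AG (door → beep): ∅.
There is a path from q0 along which AG (door → beep) never holds.
q0 ∉ Sat(AF AG (door → beep)).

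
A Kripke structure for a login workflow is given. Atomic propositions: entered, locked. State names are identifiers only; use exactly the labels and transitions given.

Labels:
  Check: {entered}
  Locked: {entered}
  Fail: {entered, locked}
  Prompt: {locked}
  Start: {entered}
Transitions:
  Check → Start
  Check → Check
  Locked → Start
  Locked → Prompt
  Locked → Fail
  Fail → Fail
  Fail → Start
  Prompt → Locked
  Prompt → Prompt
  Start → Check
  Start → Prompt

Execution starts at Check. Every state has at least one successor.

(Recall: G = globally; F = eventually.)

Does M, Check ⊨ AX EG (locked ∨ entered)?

Yes

States satisfying EG (locked ∨ entered): {Check, Locked, Fail, Prompt, Start}.
States satisfying AX EG (locked ∨ entered): {Check, Locked, Fail, Prompt, Start}.
Check ∈ Sat(AX EG (locked ∨ entered)).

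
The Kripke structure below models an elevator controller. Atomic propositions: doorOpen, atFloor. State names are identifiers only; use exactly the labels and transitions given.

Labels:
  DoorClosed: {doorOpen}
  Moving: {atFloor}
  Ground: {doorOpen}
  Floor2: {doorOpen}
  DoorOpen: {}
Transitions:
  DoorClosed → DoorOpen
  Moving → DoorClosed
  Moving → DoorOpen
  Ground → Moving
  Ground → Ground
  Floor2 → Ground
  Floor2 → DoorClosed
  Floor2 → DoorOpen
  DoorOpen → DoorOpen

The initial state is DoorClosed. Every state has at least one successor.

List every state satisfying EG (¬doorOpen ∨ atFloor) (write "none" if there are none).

States satisfying ¬doorOpen ∨ atFloor: {Moving, DoorOpen}.
States satisfying EG (¬doorOpen ∨ atFloor): {Moving, DoorOpen}.

{Moving, DoorOpen}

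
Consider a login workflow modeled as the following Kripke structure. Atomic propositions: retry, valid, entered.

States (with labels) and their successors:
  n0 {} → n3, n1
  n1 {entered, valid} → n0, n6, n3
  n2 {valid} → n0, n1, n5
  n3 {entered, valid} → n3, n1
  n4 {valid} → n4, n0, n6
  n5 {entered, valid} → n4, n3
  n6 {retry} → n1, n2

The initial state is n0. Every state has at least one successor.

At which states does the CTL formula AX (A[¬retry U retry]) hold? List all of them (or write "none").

none

States satisfying A[¬retry U retry]: {n6}.
States satisfying AX (A[¬retry U retry]): ∅.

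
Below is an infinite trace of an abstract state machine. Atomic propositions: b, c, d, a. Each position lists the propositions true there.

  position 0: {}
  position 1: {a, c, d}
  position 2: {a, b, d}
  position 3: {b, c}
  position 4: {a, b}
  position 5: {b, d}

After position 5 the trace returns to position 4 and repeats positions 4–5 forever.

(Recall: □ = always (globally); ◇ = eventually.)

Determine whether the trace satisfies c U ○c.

Satisfied

Walking from position 0: ○c first holds at position 0, and c holds at every earlier position along the way, so c U ○c holds.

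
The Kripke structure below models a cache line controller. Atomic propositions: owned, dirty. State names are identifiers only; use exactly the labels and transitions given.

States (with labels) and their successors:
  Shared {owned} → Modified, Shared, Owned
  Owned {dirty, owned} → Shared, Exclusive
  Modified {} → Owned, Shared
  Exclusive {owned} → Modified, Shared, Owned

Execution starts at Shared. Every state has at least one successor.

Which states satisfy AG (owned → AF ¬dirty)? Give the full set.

{Shared, Owned, Modified, Exclusive}

States satisfying owned → AF ¬dirty: {Shared, Owned, Modified, Exclusive}.
States satisfying AG (owned → AF ¬dirty): {Shared, Owned, Modified, Exclusive}.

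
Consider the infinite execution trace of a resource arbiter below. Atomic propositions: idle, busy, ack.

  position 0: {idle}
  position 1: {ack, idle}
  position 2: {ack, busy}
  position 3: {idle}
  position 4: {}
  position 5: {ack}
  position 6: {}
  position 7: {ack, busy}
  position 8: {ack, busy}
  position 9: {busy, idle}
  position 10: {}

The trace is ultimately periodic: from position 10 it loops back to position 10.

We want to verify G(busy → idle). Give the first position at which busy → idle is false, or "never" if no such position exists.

Check busy → idle at each position in order: 0 ✓, 1 ✓.
At position 2 the labels are {ack, busy}, so busy → idle is false there. This is the first violation.

2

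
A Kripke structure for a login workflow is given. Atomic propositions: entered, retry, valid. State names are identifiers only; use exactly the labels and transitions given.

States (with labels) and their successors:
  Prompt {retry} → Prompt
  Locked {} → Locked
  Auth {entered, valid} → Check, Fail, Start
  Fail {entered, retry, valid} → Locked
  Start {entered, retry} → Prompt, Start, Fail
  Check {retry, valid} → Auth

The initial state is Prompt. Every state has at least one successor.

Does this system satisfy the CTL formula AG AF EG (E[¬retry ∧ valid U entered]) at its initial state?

Does not hold

States satisfying AF EG (E[¬retry ∧ valid U entered]): {Auth, Start, Check}.
States satisfying AG AF EG (E[¬retry ∧ valid U entered]): ∅.
Prompt is reachable from Prompt and violates AF EG (E[¬retry ∧ valid U entered]), so AG fails at Prompt.
Prompt ∉ Sat(AG AF EG (E[¬retry ∧ valid U entered])).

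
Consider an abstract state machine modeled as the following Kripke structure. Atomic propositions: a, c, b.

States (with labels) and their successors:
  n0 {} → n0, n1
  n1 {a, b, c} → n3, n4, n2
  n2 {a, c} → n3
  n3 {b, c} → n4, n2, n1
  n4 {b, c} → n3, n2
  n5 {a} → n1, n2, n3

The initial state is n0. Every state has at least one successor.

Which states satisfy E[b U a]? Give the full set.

States satisfying b: {n1, n3, n4}.
States satisfying a: {n1, n2, n5}.
States satisfying E[b U a]: {n1, n2, n3, n4, n5}.

{n1, n2, n3, n4, n5}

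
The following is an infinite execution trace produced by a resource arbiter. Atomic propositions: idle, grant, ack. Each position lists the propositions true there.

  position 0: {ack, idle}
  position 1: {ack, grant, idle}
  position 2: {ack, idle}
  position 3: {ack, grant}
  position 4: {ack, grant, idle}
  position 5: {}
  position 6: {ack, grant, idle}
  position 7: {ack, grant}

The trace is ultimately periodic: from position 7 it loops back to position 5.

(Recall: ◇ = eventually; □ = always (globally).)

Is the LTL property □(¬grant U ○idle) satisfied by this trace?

Violated

¬grant U ○idle must hold at every position from 0 onward. It fails at position 4, so □(¬grant U ○idle) is false.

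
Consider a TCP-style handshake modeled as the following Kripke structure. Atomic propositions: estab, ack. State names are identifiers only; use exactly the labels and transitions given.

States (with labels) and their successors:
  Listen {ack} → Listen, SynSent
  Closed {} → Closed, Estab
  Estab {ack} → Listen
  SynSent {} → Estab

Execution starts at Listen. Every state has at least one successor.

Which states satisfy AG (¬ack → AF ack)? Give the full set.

States satisfying ¬ack → AF ack: {Listen, Estab, SynSent}.
States satisfying AG (¬ack → AF ack): {Listen, Estab, SynSent}.

{Listen, Estab, SynSent}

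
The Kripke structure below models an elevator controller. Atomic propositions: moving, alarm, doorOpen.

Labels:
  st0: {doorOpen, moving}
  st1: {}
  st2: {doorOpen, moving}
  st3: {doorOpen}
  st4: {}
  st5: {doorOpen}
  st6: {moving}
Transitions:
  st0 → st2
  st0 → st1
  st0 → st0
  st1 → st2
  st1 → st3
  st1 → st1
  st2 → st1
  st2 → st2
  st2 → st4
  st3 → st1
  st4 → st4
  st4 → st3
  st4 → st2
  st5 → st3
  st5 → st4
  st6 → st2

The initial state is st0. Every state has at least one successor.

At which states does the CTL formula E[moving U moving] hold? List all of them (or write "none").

States satisfying moving: {st0, st2, st6}.
States satisfying E[moving U moving]: {st0, st2, st6}.

{st0, st2, st6}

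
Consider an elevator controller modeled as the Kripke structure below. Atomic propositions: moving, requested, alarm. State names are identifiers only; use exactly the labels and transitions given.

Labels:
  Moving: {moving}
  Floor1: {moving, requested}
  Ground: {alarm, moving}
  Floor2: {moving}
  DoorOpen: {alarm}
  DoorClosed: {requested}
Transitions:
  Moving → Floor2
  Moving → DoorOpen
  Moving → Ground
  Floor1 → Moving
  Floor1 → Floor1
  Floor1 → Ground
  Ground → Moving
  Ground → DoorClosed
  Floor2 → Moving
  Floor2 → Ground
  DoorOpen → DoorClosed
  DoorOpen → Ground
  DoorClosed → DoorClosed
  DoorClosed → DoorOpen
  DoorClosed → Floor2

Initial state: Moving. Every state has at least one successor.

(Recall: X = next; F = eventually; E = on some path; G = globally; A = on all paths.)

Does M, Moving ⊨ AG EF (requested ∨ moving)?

States satisfying EF (requested ∨ moving): {Moving, Floor1, Ground, Floor2, DoorOpen, DoorClosed}.
States satisfying AG EF (requested ∨ moving): {Moving, Floor1, Ground, Floor2, DoorOpen, DoorClosed}.
Every state reachable from Moving satisfies EF (requested ∨ moving).
Moving ∈ Sat(AG EF (requested ∨ moving)).

Satisfied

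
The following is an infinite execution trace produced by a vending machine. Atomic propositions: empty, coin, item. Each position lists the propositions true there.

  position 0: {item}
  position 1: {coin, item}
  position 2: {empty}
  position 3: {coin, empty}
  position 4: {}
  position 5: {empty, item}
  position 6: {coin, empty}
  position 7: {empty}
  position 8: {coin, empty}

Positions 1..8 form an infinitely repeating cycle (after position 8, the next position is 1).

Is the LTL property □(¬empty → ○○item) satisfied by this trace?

Does not hold

¬empty → ○○item must hold at every position from 0 onward. It fails at position 0, so □(¬empty → ○○item) is false.
Positions where ¬empty holds: 0, 1, 4.
Check ○○item at each: 0→fails, 1→fails, 4→fails.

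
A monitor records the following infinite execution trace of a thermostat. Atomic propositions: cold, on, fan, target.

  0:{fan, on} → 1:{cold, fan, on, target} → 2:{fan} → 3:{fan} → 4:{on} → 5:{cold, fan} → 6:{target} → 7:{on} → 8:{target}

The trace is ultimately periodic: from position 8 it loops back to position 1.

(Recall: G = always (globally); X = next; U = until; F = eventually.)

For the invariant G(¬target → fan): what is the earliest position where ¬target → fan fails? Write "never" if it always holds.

4

Check ¬target → fan at each position in order: 0 ✓, 1 ✓, 2 ✓, 3 ✓.
At position 4 the labels are {on}, so ¬target → fan is false there. This is the first violation.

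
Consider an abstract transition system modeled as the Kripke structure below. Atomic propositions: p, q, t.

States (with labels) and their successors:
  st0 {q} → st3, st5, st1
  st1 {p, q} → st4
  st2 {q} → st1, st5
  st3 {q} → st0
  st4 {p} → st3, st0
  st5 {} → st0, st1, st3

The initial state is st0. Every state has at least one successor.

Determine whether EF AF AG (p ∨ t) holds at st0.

States satisfying AF AG (p ∨ t): ∅.
States satisfying EF AF AG (p ∨ t): ∅.
No suitable path/successor from st0 witnesses the formula.
st0 ∉ Sat(EF AF AG (p ∨ t)).

No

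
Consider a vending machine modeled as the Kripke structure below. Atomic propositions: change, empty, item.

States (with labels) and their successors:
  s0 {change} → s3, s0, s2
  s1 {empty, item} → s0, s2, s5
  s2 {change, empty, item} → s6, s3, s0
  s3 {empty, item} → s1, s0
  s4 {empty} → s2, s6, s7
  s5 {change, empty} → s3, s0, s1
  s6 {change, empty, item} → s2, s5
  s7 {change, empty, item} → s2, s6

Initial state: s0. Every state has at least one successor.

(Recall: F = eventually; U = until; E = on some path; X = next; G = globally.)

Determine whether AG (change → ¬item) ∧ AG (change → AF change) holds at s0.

Does not hold

States satisfying change → ¬item: {s0, s1, s3, s4, s5}.
States satisfying AG (change → ¬item): ∅.
States satisfying change → AF change: {s0, s1, s2, s3, s4, s5, s6, s7}.
States satisfying AG (change → AF change): {s0, s1, s2, s3, s4, s5, s6, s7}.
States satisfying AG (change → ¬item) ∧ AG (change → AF change): ∅.
s0 ∉ Sat(AG (change → ¬item) ∧ AG (change → AF change)).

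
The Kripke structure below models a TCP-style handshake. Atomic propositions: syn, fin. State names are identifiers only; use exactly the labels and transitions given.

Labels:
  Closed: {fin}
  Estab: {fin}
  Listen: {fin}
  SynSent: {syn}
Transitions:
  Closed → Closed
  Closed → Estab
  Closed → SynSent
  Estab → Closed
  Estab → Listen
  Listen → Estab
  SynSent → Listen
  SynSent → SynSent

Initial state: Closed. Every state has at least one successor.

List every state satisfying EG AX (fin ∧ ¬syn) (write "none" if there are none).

States satisfying AX (fin ∧ ¬syn): {Estab, Listen}.
States satisfying EG AX (fin ∧ ¬syn): {Estab, Listen}.

{Estab, Listen}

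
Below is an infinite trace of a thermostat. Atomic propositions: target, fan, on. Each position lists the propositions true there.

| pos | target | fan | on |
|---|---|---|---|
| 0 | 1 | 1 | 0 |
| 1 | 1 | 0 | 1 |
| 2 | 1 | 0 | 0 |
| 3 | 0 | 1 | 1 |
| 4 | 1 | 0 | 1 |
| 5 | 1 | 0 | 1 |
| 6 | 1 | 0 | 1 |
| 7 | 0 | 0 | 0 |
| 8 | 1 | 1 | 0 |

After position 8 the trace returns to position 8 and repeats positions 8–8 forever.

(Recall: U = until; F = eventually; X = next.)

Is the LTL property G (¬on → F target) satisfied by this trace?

¬on → F target holds at every position 0..8, and those are all positions ever visited, so G (¬on → F target) holds.
Positions where ¬on holds: 0, 2, 7, 8.
Check F target at each: 0→ok, 2→ok, 7→ok, 8→ok.

Satisfied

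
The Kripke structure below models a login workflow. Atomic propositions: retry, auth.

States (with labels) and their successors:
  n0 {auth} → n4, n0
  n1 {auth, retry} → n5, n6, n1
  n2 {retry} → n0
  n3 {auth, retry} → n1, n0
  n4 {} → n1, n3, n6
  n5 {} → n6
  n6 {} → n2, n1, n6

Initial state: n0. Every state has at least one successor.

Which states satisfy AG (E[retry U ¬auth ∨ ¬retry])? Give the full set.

{n0, n1, n2, n3, n4, n5, n6}

States satisfying E[retry U ¬auth ∨ ¬retry]: {n0, n1, n2, n3, n4, n5, n6}.
States satisfying AG (E[retry U ¬auth ∨ ¬retry]): {n0, n1, n2, n3, n4, n5, n6}.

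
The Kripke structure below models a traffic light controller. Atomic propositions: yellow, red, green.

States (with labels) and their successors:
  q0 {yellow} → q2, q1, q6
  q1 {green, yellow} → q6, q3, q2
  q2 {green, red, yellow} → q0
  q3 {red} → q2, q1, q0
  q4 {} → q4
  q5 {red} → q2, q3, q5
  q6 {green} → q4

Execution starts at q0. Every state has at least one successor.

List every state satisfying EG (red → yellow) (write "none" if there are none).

{q0, q1, q2, q4, q6}

States satisfying red → yellow: {q0, q1, q2, q4, q6}.
States satisfying EG (red → yellow): {q0, q1, q2, q4, q6}.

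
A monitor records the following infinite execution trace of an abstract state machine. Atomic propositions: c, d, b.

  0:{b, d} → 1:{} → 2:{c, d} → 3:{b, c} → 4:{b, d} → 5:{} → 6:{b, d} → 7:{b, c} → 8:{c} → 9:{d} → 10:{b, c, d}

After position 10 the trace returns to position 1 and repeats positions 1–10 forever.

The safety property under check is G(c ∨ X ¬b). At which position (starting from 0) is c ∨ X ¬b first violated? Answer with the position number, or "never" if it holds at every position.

5

Check c ∨ X ¬b at each position in order: 0 ✓, 1 ✓, 2 ✓, 3 ✓, 4 ✓.
At position 5 the labels are {} and the next position 6 has {b, d}, so c ∨ X ¬b is false there. This is the first violation.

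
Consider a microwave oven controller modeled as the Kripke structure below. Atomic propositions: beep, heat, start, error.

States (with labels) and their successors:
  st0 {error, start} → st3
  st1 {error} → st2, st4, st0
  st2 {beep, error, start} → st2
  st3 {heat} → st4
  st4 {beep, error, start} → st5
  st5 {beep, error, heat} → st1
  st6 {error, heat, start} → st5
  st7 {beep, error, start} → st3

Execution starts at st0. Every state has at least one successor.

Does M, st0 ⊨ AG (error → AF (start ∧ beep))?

States satisfying error → AF (start ∧ beep): {st0, st1, st2, st3, st4, st5, st6, st7}.
States satisfying AG (error → AF (start ∧ beep)): {st0, st1, st2, st3, st4, st5, st6, st7}.
Every state reachable from st0 satisfies error → AF (start ∧ beep).
st0 ∈ Sat(AG (error → AF (start ∧ beep))).

Yes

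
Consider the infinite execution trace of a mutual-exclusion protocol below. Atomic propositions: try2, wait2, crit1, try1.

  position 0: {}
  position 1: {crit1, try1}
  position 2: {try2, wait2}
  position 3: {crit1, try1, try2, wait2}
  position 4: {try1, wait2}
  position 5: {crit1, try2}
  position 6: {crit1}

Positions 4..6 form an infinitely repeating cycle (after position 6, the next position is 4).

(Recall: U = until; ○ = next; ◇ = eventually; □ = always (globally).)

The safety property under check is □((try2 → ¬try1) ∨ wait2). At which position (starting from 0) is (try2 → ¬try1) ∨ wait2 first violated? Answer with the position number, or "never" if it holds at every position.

never

(try2 → ¬try1) ∨ wait2 holds at every position 0..6, and those are all the positions the trace ever visits, so the invariant □((try2 → ¬try1) ∨ wait2) is never violated.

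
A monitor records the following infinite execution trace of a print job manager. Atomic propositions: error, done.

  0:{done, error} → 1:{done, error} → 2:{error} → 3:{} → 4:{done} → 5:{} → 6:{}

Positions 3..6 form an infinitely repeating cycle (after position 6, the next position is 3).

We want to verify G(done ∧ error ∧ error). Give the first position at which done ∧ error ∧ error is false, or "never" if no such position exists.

Check done ∧ error ∧ error at each position in order: 0 ✓, 1 ✓.
At position 2 the labels are {error}, so done ∧ error ∧ error is false there. This is the first violation.

2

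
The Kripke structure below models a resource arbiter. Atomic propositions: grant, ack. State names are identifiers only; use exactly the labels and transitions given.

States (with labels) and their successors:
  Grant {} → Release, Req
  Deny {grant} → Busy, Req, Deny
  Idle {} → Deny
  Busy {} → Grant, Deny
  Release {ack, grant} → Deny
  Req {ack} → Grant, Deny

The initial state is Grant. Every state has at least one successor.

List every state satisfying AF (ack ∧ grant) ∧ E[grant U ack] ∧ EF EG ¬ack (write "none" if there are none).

States satisfying ack ∧ grant: {Release}.
States satisfying AF (ack ∧ grant): {Release}.
States satisfying grant: {Deny, Release}.
States satisfying ack: {Release, Req}.
States satisfying E[grant U ack]: {Deny, Release, Req}.
States satisfying AF (ack ∧ grant) ∧ E[grant U ack]: {Release}.
States satisfying EG ¬ack: {Deny, Idle, Busy}.
States satisfying EF EG ¬ack: {Grant, Deny, Idle, Busy, Release, Req}.
States satisfying AF (ack ∧ grant) ∧ E[grant U ack] ∧ EF EG ¬ack: {Release}.

{Release}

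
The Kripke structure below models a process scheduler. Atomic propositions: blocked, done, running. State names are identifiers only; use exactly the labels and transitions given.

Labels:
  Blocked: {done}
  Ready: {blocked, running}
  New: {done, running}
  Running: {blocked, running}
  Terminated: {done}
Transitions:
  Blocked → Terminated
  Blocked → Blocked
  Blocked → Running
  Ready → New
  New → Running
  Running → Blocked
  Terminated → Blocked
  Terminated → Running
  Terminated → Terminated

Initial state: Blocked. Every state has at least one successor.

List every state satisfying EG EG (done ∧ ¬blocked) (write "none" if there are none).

{Blocked, Terminated}

States satisfying EG (done ∧ ¬blocked): {Blocked, Terminated}.
States satisfying EG EG (done ∧ ¬blocked): {Blocked, Terminated}.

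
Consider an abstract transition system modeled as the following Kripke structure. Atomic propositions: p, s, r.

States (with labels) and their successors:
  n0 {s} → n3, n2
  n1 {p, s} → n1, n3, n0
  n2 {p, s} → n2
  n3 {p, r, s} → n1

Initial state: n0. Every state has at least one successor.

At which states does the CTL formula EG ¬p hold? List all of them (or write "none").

States satisfying ¬p: {n0}.
States satisfying EG ¬p: ∅.

none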